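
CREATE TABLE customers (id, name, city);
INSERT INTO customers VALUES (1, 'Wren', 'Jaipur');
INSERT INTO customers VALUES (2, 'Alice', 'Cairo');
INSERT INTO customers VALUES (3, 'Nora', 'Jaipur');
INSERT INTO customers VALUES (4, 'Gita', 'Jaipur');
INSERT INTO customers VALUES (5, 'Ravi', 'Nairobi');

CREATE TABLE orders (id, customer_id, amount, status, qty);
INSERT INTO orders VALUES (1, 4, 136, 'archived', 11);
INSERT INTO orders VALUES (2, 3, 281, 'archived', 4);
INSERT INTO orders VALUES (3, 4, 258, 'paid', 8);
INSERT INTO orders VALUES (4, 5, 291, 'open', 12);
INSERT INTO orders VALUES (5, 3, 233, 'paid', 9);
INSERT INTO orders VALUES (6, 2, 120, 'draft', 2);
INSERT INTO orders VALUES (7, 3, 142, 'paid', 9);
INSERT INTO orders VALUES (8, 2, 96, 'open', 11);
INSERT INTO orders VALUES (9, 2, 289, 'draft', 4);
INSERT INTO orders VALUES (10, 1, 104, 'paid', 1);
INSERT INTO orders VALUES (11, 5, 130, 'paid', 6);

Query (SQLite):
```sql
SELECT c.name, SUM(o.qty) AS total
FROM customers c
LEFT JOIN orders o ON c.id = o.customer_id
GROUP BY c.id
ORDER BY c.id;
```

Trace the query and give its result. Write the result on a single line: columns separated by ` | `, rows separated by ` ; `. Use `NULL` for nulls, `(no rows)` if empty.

LEFT JOIN keeps every customers row; unmatched ones get NULL for orders columns.
Group by customers.id and compute SUM(o.qty). SUM over an all-NULL group is NULL.
  1: ids {10} → SUM(o.qty)=1
  2: ids {6, 8, 9} → SUM(o.qty)=17
  3: ids {2, 5, 7} → SUM(o.qty)=22
  4: ids {1, 3} → SUM(o.qty)=19
  5: ids {4, 11} → SUM(o.qty)=18

Wren | 1 ; Alice | 17 ; Nora | 22 ; Gita | 19 ; Ravi | 18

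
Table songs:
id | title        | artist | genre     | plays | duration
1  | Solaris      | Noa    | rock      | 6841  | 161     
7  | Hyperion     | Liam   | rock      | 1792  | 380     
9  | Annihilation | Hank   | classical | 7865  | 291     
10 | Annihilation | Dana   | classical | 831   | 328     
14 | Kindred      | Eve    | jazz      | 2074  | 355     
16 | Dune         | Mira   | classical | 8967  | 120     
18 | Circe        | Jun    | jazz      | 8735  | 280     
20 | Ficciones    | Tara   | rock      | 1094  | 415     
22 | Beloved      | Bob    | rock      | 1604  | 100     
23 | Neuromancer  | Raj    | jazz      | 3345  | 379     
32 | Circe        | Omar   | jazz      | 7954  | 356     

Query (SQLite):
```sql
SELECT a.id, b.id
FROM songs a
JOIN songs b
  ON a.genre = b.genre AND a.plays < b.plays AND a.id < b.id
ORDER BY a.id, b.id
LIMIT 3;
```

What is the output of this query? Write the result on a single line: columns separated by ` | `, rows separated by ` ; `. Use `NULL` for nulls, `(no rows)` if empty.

Pairs (a,b) with same genre, a.plays < b.plays, a.id < b.id.
genre groups: classical:{9,10,16} jazz:{14,18,23,32} rock:{1,7,20,22}
Ordered by (a.id, b.id); first 3.

9 | 16 ; 10 | 16 ; 14 | 18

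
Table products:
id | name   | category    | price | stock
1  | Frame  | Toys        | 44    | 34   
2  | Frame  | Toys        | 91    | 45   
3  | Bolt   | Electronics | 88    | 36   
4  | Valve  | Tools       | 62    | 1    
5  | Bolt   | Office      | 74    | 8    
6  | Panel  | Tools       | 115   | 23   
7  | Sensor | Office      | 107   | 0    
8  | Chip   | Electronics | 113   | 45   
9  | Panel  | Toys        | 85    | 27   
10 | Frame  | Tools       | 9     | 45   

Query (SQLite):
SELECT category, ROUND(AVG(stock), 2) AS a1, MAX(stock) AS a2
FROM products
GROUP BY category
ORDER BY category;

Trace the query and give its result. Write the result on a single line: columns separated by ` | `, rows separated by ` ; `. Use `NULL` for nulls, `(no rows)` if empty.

Electronics | 40.5 | 45 ; Office | 4 | 8 ; Tools | 23 | 45 ; Toys | 35.33 | 45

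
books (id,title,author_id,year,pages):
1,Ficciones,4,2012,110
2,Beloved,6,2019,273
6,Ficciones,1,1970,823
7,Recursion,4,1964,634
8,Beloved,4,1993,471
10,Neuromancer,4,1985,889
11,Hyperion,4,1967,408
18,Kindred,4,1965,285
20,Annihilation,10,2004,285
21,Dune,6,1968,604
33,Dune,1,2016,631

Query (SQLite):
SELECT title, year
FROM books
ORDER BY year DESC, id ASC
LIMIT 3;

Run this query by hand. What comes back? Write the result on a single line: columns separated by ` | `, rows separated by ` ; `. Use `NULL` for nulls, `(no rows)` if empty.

Beloved | 2019 ; Dune | 2016 ; Ficciones | 2012

Sort by year desc, tiebreak id asc: (2019, id=2), (2016, id=33), (2012, id=1), (2004, id=20), (1993, id=8), (1985, id=10) …. Take first 3.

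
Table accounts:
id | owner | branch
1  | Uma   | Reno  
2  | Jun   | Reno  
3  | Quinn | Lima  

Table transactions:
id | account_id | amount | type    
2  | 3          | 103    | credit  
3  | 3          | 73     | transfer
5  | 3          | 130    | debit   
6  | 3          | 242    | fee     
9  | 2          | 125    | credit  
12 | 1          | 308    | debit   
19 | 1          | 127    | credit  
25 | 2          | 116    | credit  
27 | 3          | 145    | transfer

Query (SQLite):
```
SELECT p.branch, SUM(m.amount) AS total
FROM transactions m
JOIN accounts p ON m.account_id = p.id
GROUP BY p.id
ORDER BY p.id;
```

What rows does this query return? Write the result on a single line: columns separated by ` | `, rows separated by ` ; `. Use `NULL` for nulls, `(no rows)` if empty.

Reno | 435 ; Reno | 241 ; Lima | 693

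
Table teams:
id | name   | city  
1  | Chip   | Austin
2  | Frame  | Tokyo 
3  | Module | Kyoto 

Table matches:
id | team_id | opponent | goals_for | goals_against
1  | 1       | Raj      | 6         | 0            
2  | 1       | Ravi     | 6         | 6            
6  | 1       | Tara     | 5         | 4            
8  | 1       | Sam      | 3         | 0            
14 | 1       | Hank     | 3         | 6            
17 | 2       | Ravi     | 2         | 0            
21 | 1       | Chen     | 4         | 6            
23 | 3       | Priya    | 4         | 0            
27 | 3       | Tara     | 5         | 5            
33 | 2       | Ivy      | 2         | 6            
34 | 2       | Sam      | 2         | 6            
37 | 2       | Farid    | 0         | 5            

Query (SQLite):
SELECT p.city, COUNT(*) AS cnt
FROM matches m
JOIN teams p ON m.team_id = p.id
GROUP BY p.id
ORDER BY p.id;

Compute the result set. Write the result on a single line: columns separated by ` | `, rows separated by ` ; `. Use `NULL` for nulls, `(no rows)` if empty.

Austin | 6 ; Tokyo | 4 ; Kyoto | 2

Join each matches row to its teams via team_id.
Group joined rows by teams.id; compute COUNT(*) per group.
  1: ids {1, 2, 6, 8, 14, 21} → COUNT(*)=6
  2: ids {17, 33, 34, 37} → COUNT(*)=4
  3: ids {23, 27} → COUNT(*)=2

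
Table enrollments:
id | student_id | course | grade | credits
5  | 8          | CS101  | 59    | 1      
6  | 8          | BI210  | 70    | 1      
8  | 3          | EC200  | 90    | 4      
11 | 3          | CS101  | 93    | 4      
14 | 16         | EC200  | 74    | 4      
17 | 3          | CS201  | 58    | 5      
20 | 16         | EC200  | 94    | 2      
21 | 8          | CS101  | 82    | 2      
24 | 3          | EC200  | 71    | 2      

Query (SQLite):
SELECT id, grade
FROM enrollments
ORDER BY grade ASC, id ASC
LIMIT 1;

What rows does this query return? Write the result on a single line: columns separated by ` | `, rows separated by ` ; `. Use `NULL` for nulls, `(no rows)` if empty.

17 | 58

Sort by grade asc, tiebreak id asc: (58, id=17), (59, id=5), (70, id=6), (71, id=24) …. Take first 1.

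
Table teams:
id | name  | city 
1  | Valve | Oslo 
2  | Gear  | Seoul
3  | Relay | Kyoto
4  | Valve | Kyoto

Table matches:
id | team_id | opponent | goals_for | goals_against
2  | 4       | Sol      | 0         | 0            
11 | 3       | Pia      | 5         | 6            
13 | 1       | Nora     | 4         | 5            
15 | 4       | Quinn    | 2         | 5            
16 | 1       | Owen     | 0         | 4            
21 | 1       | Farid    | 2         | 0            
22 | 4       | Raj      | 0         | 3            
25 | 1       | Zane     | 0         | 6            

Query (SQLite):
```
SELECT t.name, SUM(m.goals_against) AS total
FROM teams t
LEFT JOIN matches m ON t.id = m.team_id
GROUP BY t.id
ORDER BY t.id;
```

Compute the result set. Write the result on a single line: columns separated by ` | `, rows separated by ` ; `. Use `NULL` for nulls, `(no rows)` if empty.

Valve | 15 ; Gear | NULL ; Relay | 6 ; Valve | 8

LEFT JOIN keeps every teams row; unmatched ones get NULL for matches columns.
Group by teams.id and compute SUM(m.goals_against). SUM over an all-NULL group is NULL.
  1: ids {13, 16, 21, 25} → SUM(m.goals_against)=15
  2: ids {—} → SUM(m.goals_against)=NULL
  3: ids {11} → SUM(m.goals_against)=6
  4: ids {2, 15, 22} → SUM(m.goals_against)=8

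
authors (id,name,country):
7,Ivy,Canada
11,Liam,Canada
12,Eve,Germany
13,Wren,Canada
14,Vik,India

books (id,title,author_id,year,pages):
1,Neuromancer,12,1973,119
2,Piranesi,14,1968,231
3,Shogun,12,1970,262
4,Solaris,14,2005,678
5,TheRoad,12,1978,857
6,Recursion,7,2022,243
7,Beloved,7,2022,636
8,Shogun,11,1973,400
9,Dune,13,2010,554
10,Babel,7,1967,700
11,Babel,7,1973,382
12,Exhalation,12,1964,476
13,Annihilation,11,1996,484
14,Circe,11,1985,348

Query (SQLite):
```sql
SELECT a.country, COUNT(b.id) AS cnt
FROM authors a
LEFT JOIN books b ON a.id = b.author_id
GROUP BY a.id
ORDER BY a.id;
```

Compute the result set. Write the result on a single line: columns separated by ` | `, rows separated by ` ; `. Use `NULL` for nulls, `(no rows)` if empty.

LEFT JOIN keeps every authors row; unmatched ones get NULL for books columns.
Group by authors.id and compute COUNT(b.id). COUNT(col) of an all-NULL group is 0.
  7: ids {6, 7, 10, 11} → COUNT(b.id)=4
  11: ids {8, 13, 14} → COUNT(b.id)=3
  12: ids {1, 3, 5, 12} → COUNT(b.id)=4
  13: ids {9} → COUNT(b.id)=1
  14: ids {2, 4} → COUNT(b.id)=2

Canada | 4 ; Canada | 3 ; Germany | 4 ; Canada | 1 ; India | 2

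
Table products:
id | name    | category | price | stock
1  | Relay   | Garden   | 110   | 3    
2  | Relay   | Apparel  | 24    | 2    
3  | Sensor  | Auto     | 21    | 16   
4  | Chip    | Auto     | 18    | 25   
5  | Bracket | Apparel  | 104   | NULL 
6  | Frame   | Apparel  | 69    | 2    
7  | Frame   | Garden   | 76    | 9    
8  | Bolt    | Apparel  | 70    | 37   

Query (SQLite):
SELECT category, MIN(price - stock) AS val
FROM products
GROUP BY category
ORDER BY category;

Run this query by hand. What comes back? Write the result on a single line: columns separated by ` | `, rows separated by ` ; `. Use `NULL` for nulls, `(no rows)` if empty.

For each row compute price - stock.
Group by category; take MIN of the expression per group.
  Apparel: ids {2, 5, 6, 8} → MIN(price - stock)=22
  Auto: ids {3, 4} → MIN(price - stock)=-7
  Garden: ids {1, 7} → MIN(price - stock)=67

Apparel | 22 ; Auto | -7 ; Garden | 67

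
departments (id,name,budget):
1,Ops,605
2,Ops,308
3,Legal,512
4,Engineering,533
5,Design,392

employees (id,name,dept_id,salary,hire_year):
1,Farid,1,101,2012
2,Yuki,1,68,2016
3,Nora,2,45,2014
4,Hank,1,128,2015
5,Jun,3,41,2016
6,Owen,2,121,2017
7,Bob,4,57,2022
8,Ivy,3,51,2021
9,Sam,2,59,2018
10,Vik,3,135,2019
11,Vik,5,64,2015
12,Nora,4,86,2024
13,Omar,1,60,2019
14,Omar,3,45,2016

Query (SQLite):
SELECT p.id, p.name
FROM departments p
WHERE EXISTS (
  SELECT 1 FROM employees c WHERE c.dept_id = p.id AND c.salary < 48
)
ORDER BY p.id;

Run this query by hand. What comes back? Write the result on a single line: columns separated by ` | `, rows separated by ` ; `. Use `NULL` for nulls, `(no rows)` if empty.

For each departments row, check whether any employees with matching dept_id has salary < 48.
Keep rows where that is true.

2 | Ops ; 3 | Legal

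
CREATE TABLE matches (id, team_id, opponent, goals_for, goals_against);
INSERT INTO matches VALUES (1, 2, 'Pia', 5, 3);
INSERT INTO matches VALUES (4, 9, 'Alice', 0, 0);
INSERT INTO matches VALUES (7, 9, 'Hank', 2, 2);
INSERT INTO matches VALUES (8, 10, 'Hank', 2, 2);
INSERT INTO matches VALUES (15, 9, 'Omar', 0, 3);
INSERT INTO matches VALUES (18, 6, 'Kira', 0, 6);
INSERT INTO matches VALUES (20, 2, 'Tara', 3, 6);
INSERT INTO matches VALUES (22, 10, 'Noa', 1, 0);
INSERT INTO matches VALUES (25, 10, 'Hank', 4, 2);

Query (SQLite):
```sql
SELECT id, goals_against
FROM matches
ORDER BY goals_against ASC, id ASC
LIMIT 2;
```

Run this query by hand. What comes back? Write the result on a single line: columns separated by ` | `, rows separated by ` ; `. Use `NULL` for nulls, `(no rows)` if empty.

4 | 0 ; 22 | 0

Sort by goals_against asc, tiebreak id asc: (0, id=4), (0, id=22), (2, id=7), (2, id=8), (2, id=25) …. Take first 2.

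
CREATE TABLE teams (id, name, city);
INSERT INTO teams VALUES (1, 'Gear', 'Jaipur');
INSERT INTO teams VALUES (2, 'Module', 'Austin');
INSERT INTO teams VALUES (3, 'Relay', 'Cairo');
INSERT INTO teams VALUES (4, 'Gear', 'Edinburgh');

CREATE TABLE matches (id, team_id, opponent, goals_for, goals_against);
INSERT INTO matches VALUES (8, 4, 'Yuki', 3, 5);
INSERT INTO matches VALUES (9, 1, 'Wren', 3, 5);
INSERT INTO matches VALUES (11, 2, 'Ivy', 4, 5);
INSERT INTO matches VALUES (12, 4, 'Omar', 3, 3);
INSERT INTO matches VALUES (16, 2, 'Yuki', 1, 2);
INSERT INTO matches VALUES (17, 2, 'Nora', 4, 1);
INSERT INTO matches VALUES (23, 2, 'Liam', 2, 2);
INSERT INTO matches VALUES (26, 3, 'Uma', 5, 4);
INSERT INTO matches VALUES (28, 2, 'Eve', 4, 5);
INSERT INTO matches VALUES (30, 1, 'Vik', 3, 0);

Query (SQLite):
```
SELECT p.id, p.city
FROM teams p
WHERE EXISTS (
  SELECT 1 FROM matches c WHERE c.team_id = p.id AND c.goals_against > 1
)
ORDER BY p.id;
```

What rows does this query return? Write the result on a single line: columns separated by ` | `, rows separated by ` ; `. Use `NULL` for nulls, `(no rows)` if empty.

For each teams row, check whether any matches with matching team_id has goals_against > 1.
Keep rows where that is true.

1 | Jaipur ; 2 | Austin ; 3 | Cairo ; 4 | Edinburgh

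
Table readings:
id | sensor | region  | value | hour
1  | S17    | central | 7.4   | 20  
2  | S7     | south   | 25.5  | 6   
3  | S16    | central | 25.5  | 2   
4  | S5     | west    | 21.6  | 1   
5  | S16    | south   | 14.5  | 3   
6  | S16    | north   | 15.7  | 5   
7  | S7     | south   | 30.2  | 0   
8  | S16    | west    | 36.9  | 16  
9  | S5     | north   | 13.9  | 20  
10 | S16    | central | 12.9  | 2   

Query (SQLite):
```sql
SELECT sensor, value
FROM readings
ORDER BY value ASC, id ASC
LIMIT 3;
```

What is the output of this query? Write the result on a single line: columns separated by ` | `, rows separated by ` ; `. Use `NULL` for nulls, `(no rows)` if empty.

S17 | 7.4 ; S16 | 12.9 ; S5 | 13.9

Sort by value asc, tiebreak id asc: (7.4, id=1), (12.9, id=10), (13.9, id=9), (14.5, id=5), (15.7, id=6), (21.6, id=4) …. Take first 3.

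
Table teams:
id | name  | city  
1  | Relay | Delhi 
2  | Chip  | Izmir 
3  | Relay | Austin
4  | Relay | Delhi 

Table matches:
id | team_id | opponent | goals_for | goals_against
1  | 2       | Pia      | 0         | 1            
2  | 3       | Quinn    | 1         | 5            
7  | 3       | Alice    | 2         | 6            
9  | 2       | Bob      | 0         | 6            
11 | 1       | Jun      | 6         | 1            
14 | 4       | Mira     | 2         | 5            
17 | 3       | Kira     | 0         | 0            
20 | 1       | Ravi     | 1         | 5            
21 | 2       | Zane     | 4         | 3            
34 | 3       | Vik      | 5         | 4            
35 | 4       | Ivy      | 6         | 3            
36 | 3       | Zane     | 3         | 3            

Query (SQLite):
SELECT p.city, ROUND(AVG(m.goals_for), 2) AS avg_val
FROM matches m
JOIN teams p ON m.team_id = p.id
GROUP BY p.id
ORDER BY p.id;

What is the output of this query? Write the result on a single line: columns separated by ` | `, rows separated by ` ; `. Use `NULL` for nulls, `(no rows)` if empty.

Delhi | 3.5 ; Izmir | 1.33 ; Austin | 2.2 ; Delhi | 4

Join each matches row to its teams via team_id.
Group joined rows by teams.id; compute ROUND(AVG(m.goals_for), 2) per group.
  1: ids {11, 20} → ROUND(AVG(m.goals_for), 2)=3.5
  2: ids {1, 9, 21} → ROUND(AVG(m.goals_for), 2)=1.33
  3: ids {2, 7, 17, 34, 36} → ROUND(AVG(m.goals_for), 2)=2.2
  4: ids {14, 35} → ROUND(AVG(m.goals_for), 2)=4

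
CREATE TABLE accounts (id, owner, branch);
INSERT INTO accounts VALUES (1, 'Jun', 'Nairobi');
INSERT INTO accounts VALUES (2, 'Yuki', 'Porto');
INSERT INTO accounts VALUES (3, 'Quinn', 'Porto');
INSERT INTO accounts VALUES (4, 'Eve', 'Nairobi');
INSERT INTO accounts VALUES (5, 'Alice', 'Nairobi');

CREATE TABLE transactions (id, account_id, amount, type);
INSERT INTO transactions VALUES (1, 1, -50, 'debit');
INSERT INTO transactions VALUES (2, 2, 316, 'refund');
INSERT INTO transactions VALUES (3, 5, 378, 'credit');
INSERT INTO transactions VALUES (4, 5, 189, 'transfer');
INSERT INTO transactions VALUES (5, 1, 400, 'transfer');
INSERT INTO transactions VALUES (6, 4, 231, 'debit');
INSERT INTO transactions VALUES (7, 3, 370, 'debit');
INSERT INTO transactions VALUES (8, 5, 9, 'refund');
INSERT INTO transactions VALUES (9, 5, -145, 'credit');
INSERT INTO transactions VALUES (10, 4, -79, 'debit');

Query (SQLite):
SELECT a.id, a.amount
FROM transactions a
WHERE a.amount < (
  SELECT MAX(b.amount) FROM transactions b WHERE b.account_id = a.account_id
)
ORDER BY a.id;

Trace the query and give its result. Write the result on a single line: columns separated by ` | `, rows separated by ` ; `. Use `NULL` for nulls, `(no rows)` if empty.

For each transactions row a, compute MAX(amount) over rows sharing a.account_id.
Keep row a if a.amount < that per-group MAX.
  account_id=1: MAX(amount) = 400
  account_id=2: MAX(amount) = 316
  account_id=3: MAX(amount) = 370
  account_id=4: MAX(amount) = 231
  account_id=5: MAX(amount) = 378

1 | -50 ; 4 | 189 ; 8 | 9 ; 9 | -145 ; 10 | -79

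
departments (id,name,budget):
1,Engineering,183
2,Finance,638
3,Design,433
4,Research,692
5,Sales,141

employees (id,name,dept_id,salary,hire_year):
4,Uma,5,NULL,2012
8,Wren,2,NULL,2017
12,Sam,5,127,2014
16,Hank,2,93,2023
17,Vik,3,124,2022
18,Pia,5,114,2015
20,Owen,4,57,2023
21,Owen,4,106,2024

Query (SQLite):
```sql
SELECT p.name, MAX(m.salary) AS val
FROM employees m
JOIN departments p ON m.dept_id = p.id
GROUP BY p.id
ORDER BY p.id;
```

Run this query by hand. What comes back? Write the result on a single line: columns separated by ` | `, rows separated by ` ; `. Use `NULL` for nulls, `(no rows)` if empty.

Join each employees row to its departments via dept_id.
Group joined rows by departments.id; compute MAX(m.salary) per group.
  2: ids {8, 16} → MAX(m.salary)=93
  3: ids {17} → MAX(m.salary)=124
  4: ids {20, 21} → MAX(m.salary)=106
  5: ids {4, 12, 18} → MAX(m.salary)=127

Finance | 93 ; Design | 124 ; Research | 106 ; Sales | 127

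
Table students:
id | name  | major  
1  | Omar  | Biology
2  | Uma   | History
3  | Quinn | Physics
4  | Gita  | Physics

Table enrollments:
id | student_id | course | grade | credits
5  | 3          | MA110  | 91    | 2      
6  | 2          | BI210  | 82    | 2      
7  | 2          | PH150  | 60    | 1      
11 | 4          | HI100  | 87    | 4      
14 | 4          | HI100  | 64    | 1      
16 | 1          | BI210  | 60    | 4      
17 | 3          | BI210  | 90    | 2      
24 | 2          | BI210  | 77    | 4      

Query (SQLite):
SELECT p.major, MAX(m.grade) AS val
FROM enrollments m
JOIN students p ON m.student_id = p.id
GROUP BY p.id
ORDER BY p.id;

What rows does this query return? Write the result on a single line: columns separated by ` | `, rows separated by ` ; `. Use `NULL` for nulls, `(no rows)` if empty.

Join each enrollments row to its students via student_id.
Group joined rows by students.id; compute MAX(m.grade) per group.
  1: ids {16} → MAX(m.grade)=60
  2: ids {6, 7, 24} → MAX(m.grade)=82
  3: ids {5, 17} → MAX(m.grade)=91
  4: ids {11, 14} → MAX(m.grade)=87

Biology | 60 ; History | 82 ; Physics | 91 ; Physics | 87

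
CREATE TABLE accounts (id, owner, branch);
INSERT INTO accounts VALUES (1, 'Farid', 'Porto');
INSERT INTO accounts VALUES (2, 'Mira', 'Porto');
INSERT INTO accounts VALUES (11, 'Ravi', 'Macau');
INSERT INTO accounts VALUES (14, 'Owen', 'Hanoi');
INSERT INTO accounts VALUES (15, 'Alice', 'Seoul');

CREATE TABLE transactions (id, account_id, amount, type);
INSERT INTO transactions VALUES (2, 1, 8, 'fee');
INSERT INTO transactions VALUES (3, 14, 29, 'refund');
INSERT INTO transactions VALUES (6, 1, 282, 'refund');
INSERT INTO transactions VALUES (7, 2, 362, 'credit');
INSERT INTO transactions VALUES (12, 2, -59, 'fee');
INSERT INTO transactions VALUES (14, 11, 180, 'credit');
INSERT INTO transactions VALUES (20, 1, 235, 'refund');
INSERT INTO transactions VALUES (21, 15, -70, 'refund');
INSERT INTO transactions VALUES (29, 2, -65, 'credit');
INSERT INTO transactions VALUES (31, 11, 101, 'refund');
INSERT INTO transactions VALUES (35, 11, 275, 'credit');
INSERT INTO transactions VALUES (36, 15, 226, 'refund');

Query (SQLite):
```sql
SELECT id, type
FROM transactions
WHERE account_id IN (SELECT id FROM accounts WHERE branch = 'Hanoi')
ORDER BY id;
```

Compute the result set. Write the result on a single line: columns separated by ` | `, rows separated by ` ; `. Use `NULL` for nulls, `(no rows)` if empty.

3 | refund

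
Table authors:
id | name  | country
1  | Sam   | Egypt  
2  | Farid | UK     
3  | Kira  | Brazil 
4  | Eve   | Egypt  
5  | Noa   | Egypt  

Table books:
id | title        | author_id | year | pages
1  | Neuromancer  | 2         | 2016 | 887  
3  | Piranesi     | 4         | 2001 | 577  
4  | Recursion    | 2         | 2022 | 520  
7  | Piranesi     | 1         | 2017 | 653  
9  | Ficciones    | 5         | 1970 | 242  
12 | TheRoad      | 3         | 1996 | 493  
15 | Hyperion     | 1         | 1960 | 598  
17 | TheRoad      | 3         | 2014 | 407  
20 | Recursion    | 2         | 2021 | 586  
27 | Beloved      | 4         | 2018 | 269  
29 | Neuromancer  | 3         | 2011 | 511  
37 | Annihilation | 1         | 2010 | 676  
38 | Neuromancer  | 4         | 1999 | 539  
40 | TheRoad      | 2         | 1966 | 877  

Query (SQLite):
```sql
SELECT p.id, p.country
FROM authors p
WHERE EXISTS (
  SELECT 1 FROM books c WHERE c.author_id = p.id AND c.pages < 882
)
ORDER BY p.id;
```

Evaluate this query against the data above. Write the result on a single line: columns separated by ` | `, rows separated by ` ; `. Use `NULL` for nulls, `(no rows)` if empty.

For each authors row, check whether any books with matching author_id has pages < 882.
Keep rows where that is true.

1 | Egypt ; 2 | UK ; 3 | Brazil ; 4 | Egypt ; 5 | Egypt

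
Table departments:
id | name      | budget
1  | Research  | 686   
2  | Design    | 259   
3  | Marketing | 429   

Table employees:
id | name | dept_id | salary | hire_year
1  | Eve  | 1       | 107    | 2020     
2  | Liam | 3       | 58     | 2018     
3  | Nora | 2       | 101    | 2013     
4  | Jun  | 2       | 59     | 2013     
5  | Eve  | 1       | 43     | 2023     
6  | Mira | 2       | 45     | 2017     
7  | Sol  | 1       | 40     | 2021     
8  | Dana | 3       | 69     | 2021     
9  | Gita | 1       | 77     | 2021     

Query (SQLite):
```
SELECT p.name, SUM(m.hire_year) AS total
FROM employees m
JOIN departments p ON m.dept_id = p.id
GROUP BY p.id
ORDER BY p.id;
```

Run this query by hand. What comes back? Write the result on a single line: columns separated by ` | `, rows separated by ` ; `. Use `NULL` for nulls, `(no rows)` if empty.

Join each employees row to its departments via dept_id.
Group joined rows by departments.id; compute SUM(m.hire_year) per group.
  1: ids {1, 5, 7, 9} → SUM(m.hire_year)=8085
  2: ids {3, 4, 6} → SUM(m.hire_year)=6043
  3: ids {2, 8} → SUM(m.hire_year)=4039

Research | 8085 ; Design | 6043 ; Marketing | 4039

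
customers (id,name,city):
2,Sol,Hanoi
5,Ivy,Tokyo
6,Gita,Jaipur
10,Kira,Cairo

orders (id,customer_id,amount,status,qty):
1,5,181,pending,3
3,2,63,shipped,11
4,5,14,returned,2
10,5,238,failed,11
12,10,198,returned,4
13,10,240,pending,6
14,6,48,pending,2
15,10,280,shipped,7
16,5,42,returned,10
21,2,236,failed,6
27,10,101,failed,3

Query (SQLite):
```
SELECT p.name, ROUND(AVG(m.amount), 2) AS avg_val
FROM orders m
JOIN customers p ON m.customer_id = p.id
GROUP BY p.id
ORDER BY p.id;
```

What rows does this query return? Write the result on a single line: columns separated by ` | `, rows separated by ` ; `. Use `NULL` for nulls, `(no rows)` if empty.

Join each orders row to its customers via customer_id.
Group joined rows by customers.id; compute ROUND(AVG(m.amount), 2) per group.
  2: ids {3, 21} → ROUND(AVG(m.amount), 2)=149.5
  5: ids {1, 4, 10, 16} → ROUND(AVG(m.amount), 2)=118.75
  6: ids {14} → ROUND(AVG(m.amount), 2)=48
  10: ids {12, 13, 15, 27} → ROUND(AVG(m.amount), 2)=204.75

Sol | 149.5 ; Ivy | 118.75 ; Gita | 48 ; Kira | 204.75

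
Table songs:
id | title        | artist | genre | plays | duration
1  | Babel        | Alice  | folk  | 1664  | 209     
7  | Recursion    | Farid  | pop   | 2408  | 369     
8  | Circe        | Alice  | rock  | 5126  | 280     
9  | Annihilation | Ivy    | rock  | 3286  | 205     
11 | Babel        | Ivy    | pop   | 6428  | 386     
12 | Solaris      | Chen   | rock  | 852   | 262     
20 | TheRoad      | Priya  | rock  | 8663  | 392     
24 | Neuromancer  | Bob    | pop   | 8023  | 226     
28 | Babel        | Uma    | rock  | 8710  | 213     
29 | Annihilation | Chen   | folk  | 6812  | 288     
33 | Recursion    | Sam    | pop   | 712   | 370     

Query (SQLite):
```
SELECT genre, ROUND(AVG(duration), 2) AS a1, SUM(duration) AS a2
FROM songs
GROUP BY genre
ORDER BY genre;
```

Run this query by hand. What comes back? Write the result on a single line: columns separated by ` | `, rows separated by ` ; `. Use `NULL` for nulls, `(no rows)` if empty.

Group songs by genre.
Per group compute: ROUND(AVG(duration), 2), SUM(duration).
  folk: ids {1, 29} → ROUND(AVG(duration), 2)=248.5, SUM(duration)=497
  pop: ids {7, 11, 24, 33} → ROUND(AVG(duration), 2)=337.75, SUM(duration)=1351
  rock: ids {8, 9, 12, 20, 28} → ROUND(AVG(duration), 2)=270.4, SUM(duration)=1352

folk | 248.5 | 497 ; pop | 337.75 | 1351 ; rock | 270.4 | 1352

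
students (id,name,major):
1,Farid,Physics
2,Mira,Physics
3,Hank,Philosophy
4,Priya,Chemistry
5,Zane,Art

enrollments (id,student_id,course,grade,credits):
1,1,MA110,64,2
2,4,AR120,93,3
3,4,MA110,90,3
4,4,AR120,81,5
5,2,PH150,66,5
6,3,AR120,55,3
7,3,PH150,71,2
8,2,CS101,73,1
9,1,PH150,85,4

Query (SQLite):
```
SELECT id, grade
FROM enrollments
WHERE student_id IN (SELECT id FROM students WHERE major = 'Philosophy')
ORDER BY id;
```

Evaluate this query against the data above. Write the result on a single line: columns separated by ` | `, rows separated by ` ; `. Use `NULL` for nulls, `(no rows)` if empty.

Inner query: students.id where major = 'Philosophy'.
Outer: keep enrollments rows whose student_id is in that set.
Inner query → {3}

6 | 55 ; 7 | 71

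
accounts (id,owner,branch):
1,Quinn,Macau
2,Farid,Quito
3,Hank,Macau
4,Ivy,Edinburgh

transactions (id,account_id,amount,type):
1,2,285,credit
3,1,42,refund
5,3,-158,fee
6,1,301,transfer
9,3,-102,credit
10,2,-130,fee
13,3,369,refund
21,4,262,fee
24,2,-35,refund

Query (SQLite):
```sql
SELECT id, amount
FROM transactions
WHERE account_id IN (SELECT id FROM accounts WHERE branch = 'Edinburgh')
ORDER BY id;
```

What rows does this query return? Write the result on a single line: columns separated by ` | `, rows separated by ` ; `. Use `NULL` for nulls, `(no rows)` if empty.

21 | 262

Inner query: accounts.id where branch = 'Edinburgh'.
Outer: keep transactions rows whose account_id is in that set.
Inner query → {4}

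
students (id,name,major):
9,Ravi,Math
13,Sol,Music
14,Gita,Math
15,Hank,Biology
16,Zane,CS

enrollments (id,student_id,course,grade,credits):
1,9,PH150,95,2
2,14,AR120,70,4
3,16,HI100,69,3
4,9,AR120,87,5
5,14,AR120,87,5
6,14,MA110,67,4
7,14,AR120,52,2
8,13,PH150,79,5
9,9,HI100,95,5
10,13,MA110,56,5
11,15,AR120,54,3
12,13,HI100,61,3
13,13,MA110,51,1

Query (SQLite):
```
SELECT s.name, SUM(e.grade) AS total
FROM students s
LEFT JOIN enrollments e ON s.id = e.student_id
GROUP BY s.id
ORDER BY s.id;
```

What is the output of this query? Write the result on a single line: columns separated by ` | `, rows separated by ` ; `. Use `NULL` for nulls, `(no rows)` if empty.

LEFT JOIN keeps every students row; unmatched ones get NULL for enrollments columns.
Group by students.id and compute SUM(e.grade). SUM over an all-NULL group is NULL.
  9: ids {1, 4, 9} → SUM(e.grade)=277
  13: ids {8, 10, 12, 13} → SUM(e.grade)=247
  14: ids {2, 5, 6, 7} → SUM(e.grade)=276
  15: ids {11} → SUM(e.grade)=54
  16: ids {3} → SUM(e.grade)=69

Ravi | 277 ; Sol | 247 ; Gita | 276 ; Hank | 54 ; Zane | 69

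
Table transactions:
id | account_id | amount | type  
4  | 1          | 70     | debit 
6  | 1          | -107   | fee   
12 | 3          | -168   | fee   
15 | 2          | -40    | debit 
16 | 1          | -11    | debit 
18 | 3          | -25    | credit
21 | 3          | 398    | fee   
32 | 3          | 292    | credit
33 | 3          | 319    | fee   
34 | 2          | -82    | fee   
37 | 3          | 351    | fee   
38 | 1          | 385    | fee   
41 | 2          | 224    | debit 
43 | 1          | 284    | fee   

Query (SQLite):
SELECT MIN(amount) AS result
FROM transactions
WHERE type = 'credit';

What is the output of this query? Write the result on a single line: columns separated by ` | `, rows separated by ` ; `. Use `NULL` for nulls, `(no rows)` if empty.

-25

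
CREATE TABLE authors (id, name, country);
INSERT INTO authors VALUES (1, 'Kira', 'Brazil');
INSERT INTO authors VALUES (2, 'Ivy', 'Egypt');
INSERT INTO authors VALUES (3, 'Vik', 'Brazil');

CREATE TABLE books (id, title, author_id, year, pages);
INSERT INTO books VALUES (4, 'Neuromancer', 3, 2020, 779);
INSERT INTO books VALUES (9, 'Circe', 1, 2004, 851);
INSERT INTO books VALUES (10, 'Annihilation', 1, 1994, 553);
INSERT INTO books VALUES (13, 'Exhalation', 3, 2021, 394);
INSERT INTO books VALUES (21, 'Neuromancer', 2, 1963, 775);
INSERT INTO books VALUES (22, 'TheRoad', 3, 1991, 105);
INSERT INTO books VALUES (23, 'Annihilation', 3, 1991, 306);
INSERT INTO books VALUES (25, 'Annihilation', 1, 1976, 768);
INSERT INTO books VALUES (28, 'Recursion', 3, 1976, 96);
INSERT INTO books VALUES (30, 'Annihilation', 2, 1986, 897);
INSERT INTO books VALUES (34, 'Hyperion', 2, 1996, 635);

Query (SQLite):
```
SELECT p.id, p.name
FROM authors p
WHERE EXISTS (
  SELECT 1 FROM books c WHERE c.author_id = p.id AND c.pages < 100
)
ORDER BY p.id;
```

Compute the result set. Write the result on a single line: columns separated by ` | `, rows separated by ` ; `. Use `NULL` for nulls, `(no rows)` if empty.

For each authors row, check whether any books with matching author_id has pages < 100.
Keep rows where that is true.

3 | Vik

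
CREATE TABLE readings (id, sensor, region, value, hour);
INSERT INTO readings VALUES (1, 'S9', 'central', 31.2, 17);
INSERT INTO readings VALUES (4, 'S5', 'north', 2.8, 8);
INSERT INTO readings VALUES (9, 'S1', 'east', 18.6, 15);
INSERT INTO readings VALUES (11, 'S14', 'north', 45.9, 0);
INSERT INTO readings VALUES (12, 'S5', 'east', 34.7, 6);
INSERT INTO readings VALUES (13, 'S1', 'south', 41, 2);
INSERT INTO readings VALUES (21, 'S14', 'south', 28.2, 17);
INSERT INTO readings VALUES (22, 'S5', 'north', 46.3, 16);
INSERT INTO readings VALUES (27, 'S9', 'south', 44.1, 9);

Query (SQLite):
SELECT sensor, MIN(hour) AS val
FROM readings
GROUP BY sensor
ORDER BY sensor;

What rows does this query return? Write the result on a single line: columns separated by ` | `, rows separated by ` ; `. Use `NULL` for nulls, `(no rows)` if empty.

Partition readings by sensor; compute MIN(hour) within each group.
  S1: ids {9, 13} → MIN(hour)=2
  S14: ids {11, 21} → MIN(hour)=0
  S5: ids {4, 12, 22} → MIN(hour)=6
  S9: ids {1, 27} → MIN(hour)=9

S1 | 2 ; S14 | 0 ; S5 | 6 ; S9 | 9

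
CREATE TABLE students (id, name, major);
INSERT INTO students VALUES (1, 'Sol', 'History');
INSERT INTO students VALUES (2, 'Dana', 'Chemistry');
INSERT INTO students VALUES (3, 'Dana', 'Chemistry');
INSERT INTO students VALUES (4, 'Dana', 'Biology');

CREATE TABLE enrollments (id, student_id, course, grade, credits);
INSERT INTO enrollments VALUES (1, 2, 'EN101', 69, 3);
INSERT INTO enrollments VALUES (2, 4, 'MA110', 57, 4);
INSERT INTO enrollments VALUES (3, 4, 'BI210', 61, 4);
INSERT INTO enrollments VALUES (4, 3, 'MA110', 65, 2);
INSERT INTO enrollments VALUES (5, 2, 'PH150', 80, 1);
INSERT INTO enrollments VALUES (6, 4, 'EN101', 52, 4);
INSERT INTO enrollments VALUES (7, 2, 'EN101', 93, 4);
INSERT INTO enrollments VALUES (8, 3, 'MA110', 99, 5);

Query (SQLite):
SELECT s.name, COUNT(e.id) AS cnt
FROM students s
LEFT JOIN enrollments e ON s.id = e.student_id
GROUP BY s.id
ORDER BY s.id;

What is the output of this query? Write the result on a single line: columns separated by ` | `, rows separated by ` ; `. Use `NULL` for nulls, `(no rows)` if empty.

Sol | 0 ; Dana | 3 ; Dana | 2 ; Dana | 3

LEFT JOIN keeps every students row; unmatched ones get NULL for enrollments columns.
Group by students.id and compute COUNT(e.id). COUNT(col) of an all-NULL group is 0.
  1: ids {—} → COUNT(e.id)=0
  2: ids {1, 5, 7} → COUNT(e.id)=3
  3: ids {4, 8} → COUNT(e.id)=2
  4: ids {2, 3, 6} → COUNT(e.id)=3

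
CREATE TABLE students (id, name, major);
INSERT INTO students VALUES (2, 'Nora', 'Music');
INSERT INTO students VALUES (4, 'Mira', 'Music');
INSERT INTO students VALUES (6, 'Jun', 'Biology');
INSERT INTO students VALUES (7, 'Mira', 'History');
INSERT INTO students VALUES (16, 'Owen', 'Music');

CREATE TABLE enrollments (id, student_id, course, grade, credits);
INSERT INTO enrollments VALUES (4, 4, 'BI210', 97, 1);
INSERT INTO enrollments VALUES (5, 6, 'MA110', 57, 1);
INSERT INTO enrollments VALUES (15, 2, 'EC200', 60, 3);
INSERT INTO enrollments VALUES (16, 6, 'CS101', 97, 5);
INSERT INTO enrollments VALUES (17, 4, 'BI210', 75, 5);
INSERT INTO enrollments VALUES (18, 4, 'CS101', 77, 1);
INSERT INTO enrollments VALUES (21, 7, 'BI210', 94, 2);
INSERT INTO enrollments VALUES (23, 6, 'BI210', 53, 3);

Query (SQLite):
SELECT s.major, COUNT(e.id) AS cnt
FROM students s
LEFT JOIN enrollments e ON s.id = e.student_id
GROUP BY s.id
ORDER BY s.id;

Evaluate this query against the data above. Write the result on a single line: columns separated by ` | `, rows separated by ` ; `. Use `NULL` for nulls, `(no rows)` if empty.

LEFT JOIN keeps every students row; unmatched ones get NULL for enrollments columns.
Group by students.id and compute COUNT(e.id). COUNT(col) of an all-NULL group is 0.
  2: ids {15} → COUNT(e.id)=1
  4: ids {4, 17, 18} → COUNT(e.id)=3
  6: ids {5, 16, 23} → COUNT(e.id)=3
  7: ids {21} → COUNT(e.id)=1
  16: ids {—} → COUNT(e.id)=0

Music | 1 ; Music | 3 ; Biology | 3 ; History | 1 ; Music | 0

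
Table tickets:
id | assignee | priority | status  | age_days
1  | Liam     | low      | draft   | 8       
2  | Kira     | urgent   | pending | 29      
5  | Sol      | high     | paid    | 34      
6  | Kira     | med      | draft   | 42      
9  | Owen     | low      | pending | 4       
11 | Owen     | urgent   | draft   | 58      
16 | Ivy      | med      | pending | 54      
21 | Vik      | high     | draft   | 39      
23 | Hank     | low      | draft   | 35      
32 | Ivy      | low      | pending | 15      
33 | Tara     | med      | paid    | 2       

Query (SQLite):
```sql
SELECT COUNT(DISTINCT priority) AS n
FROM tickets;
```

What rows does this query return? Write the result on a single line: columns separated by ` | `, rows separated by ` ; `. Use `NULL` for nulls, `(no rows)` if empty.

Count distinct non-NULL priority values.

4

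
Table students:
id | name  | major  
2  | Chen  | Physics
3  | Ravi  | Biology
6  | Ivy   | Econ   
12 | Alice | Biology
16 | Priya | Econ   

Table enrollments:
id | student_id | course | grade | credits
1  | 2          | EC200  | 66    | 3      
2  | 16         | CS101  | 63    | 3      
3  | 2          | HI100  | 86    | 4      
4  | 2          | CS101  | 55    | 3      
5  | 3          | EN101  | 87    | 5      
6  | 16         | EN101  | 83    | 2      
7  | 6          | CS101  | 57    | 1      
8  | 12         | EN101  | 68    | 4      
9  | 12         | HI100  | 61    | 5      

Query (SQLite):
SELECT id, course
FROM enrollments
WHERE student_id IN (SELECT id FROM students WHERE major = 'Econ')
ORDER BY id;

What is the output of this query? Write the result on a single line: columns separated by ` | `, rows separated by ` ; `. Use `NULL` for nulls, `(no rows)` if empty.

2 | CS101 ; 6 | EN101 ; 7 | CS101

Inner query: students.id where major = 'Econ'.
Outer: keep enrollments rows whose student_id is in that set.
Inner query → {6, 16}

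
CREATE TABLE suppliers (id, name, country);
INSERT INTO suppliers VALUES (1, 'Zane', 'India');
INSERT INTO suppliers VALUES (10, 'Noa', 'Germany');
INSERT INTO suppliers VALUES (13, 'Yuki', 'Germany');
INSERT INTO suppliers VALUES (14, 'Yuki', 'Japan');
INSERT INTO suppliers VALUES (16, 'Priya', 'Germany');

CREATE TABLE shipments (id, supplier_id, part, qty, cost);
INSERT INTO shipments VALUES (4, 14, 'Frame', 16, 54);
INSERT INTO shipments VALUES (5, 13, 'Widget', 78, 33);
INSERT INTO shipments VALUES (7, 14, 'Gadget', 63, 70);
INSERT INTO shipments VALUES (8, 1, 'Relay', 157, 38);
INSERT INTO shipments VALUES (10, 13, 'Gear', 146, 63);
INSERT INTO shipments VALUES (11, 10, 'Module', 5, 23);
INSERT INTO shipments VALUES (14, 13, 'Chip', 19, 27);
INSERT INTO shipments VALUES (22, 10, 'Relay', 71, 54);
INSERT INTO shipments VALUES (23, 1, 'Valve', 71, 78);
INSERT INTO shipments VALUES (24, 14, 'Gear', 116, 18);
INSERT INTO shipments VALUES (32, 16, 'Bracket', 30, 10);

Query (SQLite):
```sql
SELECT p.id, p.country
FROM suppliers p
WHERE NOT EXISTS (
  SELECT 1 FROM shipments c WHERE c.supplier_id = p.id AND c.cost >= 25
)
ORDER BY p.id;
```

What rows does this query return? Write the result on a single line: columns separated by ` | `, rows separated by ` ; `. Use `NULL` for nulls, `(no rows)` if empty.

For each suppliers row, check whether any shipments with matching supplier_id has cost >= 25.
Keep rows where that is false.

16 | Germany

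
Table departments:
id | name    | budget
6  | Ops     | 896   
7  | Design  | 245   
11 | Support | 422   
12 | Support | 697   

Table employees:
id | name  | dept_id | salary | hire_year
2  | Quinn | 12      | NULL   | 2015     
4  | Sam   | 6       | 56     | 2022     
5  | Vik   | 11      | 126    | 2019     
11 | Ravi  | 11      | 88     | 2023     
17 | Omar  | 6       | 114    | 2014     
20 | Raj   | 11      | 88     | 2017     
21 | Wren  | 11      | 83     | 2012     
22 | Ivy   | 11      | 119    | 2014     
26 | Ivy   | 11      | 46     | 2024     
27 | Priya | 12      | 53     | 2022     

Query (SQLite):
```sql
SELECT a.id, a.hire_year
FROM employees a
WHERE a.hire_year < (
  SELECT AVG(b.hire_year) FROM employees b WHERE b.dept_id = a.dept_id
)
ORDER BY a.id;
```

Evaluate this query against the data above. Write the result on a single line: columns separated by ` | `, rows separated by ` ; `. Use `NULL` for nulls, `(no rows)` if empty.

For each employees row a, compute AVG(hire_year) over rows sharing a.dept_id.
Keep row a if a.hire_year < that per-group AVG.
  dept_id=6: AVG(hire_year) = 2018.0
  dept_id=11: AVG(hire_year) = 2018.166667
  dept_id=12: AVG(hire_year) = 2018.5

2 | 2015 ; 17 | 2014 ; 20 | 2017 ; 21 | 2012 ; 22 | 2014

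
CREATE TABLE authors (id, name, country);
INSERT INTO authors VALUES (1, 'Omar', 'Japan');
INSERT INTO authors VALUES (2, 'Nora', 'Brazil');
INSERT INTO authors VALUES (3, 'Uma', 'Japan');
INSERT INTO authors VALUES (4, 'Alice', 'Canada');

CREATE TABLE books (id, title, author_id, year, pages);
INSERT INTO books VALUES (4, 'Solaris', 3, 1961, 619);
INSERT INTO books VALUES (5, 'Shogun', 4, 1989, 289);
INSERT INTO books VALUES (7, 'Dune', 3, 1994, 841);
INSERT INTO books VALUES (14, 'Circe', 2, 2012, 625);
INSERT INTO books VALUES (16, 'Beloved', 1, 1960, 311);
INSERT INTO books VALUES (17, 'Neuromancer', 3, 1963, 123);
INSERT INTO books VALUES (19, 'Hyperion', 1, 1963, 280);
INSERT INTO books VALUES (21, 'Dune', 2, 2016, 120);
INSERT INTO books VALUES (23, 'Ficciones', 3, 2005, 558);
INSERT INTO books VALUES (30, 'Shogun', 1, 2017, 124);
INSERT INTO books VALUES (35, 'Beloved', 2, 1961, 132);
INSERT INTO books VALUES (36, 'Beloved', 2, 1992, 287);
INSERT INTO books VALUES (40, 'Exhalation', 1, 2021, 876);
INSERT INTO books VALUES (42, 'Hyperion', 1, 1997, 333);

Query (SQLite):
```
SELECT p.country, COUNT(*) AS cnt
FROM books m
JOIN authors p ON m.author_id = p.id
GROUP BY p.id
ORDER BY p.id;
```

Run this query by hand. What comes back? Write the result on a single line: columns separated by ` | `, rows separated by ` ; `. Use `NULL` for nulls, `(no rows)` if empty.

Join each books row to its authors via author_id.
Group joined rows by authors.id; compute COUNT(*) per group.
  1: ids {16, 19, 30, 40, 42} → COUNT(*)=5
  2: ids {14, 21, 35, 36} → COUNT(*)=4
  3: ids {4, 7, 17, 23} → COUNT(*)=4
  4: ids {5} → COUNT(*)=1

Japan | 5 ; Brazil | 4 ; Japan | 4 ; Canada | 1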